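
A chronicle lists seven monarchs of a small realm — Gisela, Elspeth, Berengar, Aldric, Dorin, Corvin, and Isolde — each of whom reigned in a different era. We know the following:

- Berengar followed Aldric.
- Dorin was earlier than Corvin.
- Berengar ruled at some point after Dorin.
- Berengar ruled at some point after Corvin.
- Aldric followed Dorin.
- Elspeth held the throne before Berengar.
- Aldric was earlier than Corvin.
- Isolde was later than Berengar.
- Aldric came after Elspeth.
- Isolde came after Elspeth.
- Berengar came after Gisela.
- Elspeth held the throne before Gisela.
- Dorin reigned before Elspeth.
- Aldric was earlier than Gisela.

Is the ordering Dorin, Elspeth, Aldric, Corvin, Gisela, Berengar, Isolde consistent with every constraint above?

yes

Check each stated constraint against the proposed order — e.g. Elspeth is ahead of Isolde; Dorin is ahead of Berengar. Every pair is in the required order; nothing is violated.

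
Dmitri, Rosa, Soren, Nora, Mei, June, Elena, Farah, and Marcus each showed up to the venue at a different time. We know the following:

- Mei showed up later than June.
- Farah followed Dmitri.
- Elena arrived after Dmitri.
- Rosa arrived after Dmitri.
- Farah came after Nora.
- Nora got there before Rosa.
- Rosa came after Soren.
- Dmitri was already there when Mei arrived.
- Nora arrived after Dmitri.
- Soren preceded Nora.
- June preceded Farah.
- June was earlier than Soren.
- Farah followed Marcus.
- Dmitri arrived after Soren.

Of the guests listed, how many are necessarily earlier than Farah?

5

Directly stated before Farah: Dmitri, June, Marcus, and Nora.
Soren reaches Farah via Soren → Dmitri → Farah.
That's Dmitri, June, Marcus, Nora, and Soren — 5 in all.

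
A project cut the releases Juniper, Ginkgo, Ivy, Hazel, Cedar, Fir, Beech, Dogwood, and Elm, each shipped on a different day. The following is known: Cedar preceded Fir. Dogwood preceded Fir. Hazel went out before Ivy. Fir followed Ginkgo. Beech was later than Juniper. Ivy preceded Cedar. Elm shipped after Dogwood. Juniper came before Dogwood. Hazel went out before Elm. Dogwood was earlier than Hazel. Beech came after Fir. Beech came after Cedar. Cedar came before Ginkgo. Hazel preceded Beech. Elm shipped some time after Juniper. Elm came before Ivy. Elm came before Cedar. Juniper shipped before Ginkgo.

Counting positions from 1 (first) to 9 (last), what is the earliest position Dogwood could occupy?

2

Juniper must come before Dogwood — 1 forced predecessor.
Nothing else is forced ahead of Dogwood, so its earliest slot is position 1 + 1 = 2.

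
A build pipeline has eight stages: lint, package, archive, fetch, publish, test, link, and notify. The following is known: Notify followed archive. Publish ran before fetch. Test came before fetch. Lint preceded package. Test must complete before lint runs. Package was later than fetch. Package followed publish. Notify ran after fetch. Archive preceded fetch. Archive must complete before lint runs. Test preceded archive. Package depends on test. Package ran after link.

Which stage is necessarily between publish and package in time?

Tracing the constraints gives publish → fetch → package, so fetch sits after publish and before package.
No other stage is forced both after publish and before package.

fetch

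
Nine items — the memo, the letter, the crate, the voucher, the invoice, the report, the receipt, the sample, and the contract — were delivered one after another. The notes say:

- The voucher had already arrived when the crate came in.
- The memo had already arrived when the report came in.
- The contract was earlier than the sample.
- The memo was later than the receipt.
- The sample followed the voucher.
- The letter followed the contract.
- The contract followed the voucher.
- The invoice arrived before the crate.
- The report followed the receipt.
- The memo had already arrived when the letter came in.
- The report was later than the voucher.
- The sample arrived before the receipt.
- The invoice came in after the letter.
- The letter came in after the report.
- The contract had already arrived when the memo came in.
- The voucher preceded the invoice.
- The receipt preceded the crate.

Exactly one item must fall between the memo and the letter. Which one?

Tracing the constraints gives the memo → the report → the letter, so the report sits after the memo and before the letter.
No other item is forced both after the memo and before the letter.

the report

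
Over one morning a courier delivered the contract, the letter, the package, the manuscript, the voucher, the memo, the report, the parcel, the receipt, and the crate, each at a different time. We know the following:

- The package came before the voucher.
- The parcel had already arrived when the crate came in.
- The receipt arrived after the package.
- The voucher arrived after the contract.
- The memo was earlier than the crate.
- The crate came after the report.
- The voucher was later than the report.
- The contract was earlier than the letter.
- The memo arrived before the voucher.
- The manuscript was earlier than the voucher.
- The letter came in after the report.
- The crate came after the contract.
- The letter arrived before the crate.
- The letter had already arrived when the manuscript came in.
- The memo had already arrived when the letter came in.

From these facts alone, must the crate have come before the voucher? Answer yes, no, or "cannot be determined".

No chain of stated constraints runs from the crate to the voucher, and none runs from the voucher to the crate either.
So the relative order of the crate and the voucher is not fixed by the given facts.

cannot be determined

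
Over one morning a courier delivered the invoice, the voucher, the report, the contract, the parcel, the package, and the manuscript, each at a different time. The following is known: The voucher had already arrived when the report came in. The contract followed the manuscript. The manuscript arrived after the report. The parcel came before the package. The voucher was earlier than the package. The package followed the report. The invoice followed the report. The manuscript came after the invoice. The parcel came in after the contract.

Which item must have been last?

Every other item has a chain of constraints placing it before the package, so the package is last.

the package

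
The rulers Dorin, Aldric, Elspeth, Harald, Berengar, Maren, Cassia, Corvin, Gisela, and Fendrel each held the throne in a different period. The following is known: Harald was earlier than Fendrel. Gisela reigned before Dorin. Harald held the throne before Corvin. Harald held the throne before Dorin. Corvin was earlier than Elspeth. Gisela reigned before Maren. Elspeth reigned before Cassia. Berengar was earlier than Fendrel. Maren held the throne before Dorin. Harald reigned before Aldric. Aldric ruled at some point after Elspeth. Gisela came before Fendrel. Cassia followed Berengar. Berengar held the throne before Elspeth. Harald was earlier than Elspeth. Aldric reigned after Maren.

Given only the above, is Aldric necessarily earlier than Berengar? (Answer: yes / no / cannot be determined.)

no

Tracing the constraints gives Berengar → Elspeth → Aldric, so Berengar must come before Aldric.
That means Aldric cannot be before Berengar.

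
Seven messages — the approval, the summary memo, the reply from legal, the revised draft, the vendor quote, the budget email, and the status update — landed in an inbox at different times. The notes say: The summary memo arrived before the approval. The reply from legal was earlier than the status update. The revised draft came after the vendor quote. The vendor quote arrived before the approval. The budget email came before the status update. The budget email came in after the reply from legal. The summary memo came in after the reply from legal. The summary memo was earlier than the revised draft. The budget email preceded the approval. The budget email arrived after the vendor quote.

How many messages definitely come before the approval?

4

Directly stated before the approval: the budget email, the summary memo, and the vendor quote.
The reply from legal reaches the approval via the reply from legal → the budget email → the approval.
That's the budget email, the reply from legal, the summary memo, and the vendor quote — 4 in all.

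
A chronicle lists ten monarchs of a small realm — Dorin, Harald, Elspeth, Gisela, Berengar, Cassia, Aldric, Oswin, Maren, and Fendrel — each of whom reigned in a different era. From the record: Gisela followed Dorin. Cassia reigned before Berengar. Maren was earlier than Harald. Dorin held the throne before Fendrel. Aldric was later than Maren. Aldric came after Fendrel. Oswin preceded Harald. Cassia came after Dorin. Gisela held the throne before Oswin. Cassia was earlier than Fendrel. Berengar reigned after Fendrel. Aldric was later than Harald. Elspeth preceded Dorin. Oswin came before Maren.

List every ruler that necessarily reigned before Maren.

Directly stated before Maren: Oswin.
Dorin reaches Maren via Dorin → Gisela → Oswin → Maren.
Elspeth reaches Maren via Elspeth → Dorin → Gisela → Oswin → Maren.
Gisela reaches Maren via Gisela → Oswin → Maren.
No chain forces Cassia (or any of the others) ahead of Maren.

Dorin, Elspeth, Gisela, Oswin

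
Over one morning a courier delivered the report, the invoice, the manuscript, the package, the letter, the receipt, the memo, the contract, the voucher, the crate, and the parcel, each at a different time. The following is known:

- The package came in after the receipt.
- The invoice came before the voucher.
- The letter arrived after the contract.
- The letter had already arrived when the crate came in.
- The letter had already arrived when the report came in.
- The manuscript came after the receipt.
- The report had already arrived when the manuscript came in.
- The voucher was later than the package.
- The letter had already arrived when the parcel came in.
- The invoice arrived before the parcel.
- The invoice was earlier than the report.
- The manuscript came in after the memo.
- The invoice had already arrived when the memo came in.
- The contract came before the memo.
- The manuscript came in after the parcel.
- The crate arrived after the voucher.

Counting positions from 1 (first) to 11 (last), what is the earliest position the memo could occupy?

The contract and the invoice must both come before the memo — 2 forced predecessors.
Nothing else is forced ahead of the memo, so its earliest slot is position 2 + 1 = 3.

3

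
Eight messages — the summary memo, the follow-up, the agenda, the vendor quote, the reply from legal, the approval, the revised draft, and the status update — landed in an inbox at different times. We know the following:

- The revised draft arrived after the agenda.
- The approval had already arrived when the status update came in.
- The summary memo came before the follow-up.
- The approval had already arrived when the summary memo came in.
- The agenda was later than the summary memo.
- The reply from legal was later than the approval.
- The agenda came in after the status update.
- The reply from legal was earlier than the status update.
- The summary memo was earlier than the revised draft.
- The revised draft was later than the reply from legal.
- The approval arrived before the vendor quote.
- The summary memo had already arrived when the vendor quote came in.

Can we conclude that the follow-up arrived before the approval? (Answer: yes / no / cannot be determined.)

no

Tracing the constraints gives the approval → the summary memo → the follow-up, so the approval must come before the follow-up.
That means the follow-up cannot be before the approval.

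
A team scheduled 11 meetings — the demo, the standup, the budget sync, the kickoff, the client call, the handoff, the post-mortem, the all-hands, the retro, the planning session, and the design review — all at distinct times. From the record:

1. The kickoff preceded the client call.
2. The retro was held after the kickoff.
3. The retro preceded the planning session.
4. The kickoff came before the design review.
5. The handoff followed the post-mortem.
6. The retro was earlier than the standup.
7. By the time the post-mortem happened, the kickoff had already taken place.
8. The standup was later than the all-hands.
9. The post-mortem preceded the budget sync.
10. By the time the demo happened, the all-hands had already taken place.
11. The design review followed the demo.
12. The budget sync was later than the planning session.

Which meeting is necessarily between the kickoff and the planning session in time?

Tracing the constraints gives the kickoff → the retro → the planning session, so the retro sits after the kickoff and before the planning session.
No other meeting is forced both after the kickoff and before the planning session.

the retro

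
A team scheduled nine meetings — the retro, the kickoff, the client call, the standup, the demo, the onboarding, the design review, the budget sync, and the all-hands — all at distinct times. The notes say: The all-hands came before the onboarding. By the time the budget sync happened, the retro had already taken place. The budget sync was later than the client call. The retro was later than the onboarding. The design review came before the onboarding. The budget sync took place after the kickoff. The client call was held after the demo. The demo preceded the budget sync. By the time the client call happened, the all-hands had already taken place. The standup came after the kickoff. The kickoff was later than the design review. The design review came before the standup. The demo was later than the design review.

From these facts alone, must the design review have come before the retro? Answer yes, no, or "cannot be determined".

yes

Chain the constraints: the design review → the onboarding → the retro. Each link is directly stated, so the design review comes before the retro.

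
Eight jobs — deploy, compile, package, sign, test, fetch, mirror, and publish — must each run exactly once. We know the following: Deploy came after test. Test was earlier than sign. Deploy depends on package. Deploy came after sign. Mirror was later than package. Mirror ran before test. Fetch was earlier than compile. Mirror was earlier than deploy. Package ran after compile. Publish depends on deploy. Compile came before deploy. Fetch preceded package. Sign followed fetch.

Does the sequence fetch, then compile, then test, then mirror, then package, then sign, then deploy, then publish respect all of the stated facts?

no

The constraints require package before mirror, but in the proposed sequence mirror appears ahead of package. That one violation is enough.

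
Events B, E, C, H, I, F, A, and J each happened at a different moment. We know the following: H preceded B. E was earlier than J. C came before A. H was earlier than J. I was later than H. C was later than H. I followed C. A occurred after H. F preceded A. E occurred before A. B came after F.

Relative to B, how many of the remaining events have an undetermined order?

Forced before B: F and H.
That leaves A, C, E, I, and J with no forced order relative to B — 5.

5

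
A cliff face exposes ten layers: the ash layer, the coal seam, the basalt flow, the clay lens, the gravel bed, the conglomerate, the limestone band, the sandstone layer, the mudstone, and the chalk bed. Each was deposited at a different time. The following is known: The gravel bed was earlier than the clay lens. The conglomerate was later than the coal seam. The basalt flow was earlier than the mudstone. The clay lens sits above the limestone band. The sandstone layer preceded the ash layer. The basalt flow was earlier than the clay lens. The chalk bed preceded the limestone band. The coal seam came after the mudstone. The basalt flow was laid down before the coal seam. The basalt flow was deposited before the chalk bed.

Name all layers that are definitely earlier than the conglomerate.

the basalt flow, the coal seam, the mudstone

Directly stated before the conglomerate: the coal seam.
The basalt flow reaches the conglomerate via the basalt flow → the coal seam → the conglomerate.
The mudstone reaches the conglomerate via the mudstone → the coal seam → the conglomerate.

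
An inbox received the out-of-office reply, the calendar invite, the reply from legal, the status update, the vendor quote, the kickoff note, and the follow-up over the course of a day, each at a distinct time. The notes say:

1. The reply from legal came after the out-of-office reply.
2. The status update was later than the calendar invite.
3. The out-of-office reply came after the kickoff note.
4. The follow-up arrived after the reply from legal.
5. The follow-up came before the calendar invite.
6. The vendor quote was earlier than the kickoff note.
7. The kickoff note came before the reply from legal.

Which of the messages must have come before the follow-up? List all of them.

the kickoff note, the out-of-office reply, the reply from legal, the vendor quote

Directly stated before the follow-up: the reply from legal.
The kickoff note reaches the follow-up via the kickoff note → the reply from legal → the follow-up.
The out-of-office reply reaches the follow-up via the out-of-office reply → the reply from legal → the follow-up.
The vendor quote reaches the follow-up via the vendor quote → the kickoff note → the reply from legal → the follow-up.
No chain forces the calendar invite (or any of the others) ahead of the follow-up.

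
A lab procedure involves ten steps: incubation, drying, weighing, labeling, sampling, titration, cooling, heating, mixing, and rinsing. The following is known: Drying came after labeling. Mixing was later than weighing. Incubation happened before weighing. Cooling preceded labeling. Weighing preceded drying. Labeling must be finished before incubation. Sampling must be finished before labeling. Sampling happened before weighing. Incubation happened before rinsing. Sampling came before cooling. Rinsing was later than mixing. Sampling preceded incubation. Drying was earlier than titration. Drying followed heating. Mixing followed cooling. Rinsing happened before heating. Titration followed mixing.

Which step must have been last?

titration

Every other step has a chain of constraints placing it before titration, so titration is last.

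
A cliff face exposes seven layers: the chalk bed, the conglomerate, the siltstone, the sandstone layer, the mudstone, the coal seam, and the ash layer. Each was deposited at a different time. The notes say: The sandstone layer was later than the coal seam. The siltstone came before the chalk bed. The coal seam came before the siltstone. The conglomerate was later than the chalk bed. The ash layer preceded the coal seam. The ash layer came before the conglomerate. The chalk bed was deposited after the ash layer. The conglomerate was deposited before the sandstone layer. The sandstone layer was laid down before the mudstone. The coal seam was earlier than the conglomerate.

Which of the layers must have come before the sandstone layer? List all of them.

Directly stated before the sandstone layer: the coal seam and the conglomerate.
The ash layer reaches the sandstone layer via the ash layer → the conglomerate → the sandstone layer.
The chalk bed reaches the sandstone layer via the chalk bed → the conglomerate → the sandstone layer.
The siltstone reaches the sandstone layer via the siltstone → the chalk bed → the conglomerate → the sandstone layer.
No chain forces the mudstone ahead of the sandstone layer.

the ash layer, the chalk bed, the coal seam, the conglomerate, the siltstone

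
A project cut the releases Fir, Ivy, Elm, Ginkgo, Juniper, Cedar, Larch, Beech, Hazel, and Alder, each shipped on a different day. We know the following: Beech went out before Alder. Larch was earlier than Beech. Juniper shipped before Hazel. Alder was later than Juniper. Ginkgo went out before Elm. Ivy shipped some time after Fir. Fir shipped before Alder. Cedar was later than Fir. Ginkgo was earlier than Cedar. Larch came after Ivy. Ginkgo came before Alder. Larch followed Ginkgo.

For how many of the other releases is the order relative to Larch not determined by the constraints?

Forced before Larch: Fir, Ginkgo, and Ivy; forced after Larch: Alder and Beech.
That leaves Cedar, Elm, Hazel, and Juniper with no forced order relative to Larch — 4.

4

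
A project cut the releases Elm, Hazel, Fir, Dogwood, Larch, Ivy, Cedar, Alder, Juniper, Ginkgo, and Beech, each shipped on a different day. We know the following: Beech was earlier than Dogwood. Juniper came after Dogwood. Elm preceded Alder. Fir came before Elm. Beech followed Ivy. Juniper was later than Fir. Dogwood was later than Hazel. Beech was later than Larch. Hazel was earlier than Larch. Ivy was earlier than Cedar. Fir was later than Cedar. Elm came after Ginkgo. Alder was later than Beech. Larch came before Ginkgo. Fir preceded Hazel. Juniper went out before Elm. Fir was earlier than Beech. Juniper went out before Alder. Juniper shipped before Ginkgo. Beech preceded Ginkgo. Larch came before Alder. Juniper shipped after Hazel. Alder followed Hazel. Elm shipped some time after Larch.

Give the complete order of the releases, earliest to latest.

Ivy, Cedar, Fir, Hazel, Larch, Beech, Dogwood, Juniper, Ginkgo, Elm, Alder

The constraints fix every adjacent pair, so only one ordering works:
Ivy → Cedar → Fir → Hazel → Larch → Beech → Dogwood → Juniper → Ginkgo → Elm → Alder.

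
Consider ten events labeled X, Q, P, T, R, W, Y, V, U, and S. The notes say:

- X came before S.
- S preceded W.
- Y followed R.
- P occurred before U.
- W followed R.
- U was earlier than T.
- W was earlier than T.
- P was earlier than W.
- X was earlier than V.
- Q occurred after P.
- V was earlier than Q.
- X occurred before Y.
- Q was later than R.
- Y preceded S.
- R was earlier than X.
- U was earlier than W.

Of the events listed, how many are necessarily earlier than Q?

Directly stated before Q: P, R, and V.
X reaches Q via X → V → Q.
That's P, R, V, and X — 4 in all.

4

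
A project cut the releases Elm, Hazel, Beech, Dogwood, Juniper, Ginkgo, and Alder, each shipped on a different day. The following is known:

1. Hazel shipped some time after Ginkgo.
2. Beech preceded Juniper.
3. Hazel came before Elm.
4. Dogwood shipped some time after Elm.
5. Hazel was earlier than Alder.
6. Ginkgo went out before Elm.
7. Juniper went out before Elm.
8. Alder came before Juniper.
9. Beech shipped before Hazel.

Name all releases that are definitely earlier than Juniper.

Directly stated before Juniper: Alder and Beech.
Ginkgo reaches Juniper via Ginkgo → Hazel → Alder → Juniper.
Hazel reaches Juniper via Hazel → Alder → Juniper.
No chain forces Elm (or any of the others) ahead of Juniper.

Alder, Beech, Ginkgo, Hazel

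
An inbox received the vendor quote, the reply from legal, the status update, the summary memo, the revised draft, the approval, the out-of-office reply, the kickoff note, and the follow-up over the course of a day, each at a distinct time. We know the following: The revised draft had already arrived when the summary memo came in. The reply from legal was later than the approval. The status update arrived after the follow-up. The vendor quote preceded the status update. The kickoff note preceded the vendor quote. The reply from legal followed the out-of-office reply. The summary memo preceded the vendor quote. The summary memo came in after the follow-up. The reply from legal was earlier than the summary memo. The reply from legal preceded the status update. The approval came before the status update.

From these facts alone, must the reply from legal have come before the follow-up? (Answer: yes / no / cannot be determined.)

No chain of stated constraints runs from the reply from legal to the follow-up, and none runs from the follow-up to the reply from legal either.
So the relative order of the reply from legal and the follow-up is not fixed by the given facts.

cannot be determined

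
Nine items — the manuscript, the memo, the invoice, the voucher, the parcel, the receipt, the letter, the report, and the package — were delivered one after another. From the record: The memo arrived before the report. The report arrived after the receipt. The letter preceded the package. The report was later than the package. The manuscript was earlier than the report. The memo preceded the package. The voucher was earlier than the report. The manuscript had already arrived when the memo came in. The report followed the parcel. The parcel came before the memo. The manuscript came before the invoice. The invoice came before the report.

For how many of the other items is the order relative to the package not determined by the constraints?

Forced before the package: the letter, the manuscript, the memo, and the parcel; forced after the package: the report.
That leaves the invoice, the receipt, and the voucher with no forced order relative to the package — 3.

3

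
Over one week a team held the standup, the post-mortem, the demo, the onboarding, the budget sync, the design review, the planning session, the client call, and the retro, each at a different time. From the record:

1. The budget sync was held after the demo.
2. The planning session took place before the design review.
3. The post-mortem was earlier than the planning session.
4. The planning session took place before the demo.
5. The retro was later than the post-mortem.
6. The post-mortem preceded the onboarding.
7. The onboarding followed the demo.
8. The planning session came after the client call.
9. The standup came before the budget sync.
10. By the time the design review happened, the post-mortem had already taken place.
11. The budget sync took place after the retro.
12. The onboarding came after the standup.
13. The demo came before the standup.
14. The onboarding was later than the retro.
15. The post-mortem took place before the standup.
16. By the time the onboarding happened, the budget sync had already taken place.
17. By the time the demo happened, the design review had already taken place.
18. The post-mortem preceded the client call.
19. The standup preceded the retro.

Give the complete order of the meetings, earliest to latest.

the post-mortem, the client call, the planning session, the design review, the demo, the standup, the retro, the budget sync, the onboarding

The constraints fix every adjacent pair, so only one ordering works:
the post-mortem → the client call → the planning session → the design review → the demo → the standup → the retro → the budget sync → the onboarding.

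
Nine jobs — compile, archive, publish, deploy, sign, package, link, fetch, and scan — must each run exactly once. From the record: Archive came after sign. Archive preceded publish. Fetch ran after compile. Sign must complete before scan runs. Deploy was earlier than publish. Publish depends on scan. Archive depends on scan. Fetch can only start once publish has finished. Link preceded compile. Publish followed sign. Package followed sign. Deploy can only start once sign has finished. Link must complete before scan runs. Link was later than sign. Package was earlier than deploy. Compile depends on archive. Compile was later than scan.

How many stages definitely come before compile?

4

Directly stated before compile: archive, link, and scan.
Sign reaches compile via sign → archive → compile.
That's archive, link, scan, and sign — 4 in all.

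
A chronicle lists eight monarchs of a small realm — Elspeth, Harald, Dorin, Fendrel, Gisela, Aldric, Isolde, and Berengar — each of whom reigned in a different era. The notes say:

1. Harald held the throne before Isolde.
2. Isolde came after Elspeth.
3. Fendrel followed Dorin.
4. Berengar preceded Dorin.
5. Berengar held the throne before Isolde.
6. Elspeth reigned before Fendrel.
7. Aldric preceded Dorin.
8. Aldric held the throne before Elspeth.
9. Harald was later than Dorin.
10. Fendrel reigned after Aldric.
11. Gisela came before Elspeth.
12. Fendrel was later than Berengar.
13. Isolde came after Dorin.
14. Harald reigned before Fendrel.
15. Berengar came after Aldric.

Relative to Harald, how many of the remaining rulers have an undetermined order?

2

Forced before Harald: Aldric, Berengar, and Dorin; forced after Harald: Fendrel and Isolde.
That leaves Elspeth and Gisela with no forced order relative to Harald — 2.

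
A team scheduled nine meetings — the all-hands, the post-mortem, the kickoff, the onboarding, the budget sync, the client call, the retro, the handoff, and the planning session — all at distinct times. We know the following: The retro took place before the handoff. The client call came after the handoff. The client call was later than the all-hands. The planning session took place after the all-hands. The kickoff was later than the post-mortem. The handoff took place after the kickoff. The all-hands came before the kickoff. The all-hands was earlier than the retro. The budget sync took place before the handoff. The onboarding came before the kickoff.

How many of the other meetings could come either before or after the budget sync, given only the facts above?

Forced after the budget sync: the client call and the handoff.
That leaves the all-hands, the kickoff, the onboarding, the planning session, the post-mortem, and the retro with no forced order relative to the budget sync — 6.

6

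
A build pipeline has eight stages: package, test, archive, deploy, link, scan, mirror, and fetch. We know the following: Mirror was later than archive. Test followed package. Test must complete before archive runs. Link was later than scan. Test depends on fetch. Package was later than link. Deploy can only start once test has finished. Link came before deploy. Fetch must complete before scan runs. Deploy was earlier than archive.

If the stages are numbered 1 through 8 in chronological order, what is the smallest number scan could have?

2

Fetch must come before scan — 1 forced predecessor.
Nothing else is forced ahead of scan, so its earliest slot is position 1 + 1 = 2.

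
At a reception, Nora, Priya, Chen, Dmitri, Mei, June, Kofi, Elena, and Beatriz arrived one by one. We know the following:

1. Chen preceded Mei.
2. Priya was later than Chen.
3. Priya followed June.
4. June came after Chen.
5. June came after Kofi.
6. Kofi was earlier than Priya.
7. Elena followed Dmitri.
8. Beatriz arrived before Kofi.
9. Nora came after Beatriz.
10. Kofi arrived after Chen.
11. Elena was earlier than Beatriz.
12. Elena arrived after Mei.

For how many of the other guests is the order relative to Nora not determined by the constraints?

Forced before Nora: Beatriz, Chen, Dmitri, Elena, and Mei.
That leaves June, Kofi, and Priya with no forced order relative to Nora — 3.

3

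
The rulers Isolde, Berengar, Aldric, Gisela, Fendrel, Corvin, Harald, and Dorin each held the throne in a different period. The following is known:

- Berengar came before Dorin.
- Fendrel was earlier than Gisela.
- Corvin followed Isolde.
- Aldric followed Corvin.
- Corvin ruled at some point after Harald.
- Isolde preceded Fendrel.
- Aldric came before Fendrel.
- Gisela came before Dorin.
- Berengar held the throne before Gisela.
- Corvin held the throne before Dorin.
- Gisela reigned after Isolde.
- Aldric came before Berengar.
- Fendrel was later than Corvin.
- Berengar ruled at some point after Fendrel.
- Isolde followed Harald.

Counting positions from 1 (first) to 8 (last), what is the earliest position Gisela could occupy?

Aldric, Berengar, Corvin, Fendrel, Harald, and Isolde must all come before Gisela — 6 forced predecessors.
Nothing else is forced ahead of Gisela, so their earliest slot is position 6 + 1 = 7.

7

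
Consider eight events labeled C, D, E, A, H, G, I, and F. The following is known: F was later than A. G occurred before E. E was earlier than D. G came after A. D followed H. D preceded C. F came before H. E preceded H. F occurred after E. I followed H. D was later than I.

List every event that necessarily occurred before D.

A, E, F, G, H, I

Directly stated before D: E, H, and I.
A reaches D via A → G → E → D.
F reaches D via F → H → D.
G reaches D via G → E → D.
No chain forces C ahead of D.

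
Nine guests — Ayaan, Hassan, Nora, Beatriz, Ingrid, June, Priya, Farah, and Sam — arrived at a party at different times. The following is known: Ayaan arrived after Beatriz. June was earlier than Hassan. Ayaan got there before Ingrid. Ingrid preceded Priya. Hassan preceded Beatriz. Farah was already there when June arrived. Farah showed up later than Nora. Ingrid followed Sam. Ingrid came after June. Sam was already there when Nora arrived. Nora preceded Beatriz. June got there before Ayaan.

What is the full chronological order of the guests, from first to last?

The constraints fix every adjacent pair, so only one ordering works:
Sam → Nora → Farah → June → Hassan → Beatriz → Ayaan → Ingrid → Priya.

Sam, Nora, Farah, June, Hassan, Beatriz, Ayaan, Ingrid, Priya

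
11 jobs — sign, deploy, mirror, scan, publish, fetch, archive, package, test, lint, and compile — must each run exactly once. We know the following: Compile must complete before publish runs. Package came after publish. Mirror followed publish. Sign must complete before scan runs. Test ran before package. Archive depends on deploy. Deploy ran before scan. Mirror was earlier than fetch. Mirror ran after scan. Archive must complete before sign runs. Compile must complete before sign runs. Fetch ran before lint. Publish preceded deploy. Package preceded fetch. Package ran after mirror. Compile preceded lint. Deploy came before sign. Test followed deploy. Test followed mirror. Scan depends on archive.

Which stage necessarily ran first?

Compile has a chain of constraints placing it before every other stage, so compile must be first.

compile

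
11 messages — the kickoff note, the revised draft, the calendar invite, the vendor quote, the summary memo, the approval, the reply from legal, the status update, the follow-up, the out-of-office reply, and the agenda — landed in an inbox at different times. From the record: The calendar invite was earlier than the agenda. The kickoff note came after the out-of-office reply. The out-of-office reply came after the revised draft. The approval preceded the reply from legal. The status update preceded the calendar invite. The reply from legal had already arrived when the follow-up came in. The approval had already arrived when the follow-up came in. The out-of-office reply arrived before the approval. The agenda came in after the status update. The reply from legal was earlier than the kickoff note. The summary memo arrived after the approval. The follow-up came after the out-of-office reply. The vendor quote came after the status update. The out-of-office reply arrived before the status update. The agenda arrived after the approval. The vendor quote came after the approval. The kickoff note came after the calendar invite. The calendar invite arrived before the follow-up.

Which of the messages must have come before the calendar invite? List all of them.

the out-of-office reply, the revised draft, the status update

Directly stated before the calendar invite: the status update.
The out-of-office reply reaches the calendar invite via the out-of-office reply → the status update → the calendar invite.
The revised draft reaches the calendar invite via the revised draft → the out-of-office reply → the status update → the calendar invite.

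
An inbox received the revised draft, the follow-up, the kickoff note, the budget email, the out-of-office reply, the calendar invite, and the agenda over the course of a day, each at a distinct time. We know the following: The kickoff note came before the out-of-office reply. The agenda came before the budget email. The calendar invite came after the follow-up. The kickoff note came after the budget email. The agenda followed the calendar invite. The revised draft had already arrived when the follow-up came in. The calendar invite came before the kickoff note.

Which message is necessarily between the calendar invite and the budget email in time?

Tracing the constraints gives the calendar invite → the agenda → the budget email, so the agenda sits after the calendar invite and before the budget email.
No other message is forced both after the calendar invite and before the budget email.

the agenda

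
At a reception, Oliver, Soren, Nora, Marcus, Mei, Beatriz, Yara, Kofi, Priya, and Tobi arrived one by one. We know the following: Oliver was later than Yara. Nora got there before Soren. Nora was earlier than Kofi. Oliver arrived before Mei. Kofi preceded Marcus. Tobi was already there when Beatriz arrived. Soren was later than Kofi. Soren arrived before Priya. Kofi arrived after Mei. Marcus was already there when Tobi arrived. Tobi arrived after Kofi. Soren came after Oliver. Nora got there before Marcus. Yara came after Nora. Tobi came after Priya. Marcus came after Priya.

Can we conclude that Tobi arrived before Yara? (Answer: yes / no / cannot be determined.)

no

Tracing the constraints gives Yara → Oliver → Mei → Kofi → Tobi, so Yara must come before Tobi.
That means Tobi cannot be before Yara.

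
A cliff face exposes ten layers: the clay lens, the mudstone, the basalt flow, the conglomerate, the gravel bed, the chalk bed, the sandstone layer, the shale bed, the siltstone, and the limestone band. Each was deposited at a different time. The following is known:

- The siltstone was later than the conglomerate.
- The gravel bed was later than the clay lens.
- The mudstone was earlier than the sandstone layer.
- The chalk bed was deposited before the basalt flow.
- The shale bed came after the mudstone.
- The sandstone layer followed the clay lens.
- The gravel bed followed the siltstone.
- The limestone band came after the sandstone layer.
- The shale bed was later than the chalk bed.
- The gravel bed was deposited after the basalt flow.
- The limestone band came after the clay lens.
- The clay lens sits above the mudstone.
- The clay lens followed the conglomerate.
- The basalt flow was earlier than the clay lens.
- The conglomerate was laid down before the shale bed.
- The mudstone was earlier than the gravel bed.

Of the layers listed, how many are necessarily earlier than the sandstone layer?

Directly stated before the sandstone layer: the clay lens and the mudstone.
The basalt flow reaches the sandstone layer via the basalt flow → the clay lens → the sandstone layer.
The chalk bed reaches the sandstone layer via the chalk bed → the basalt flow → the clay lens → the sandstone layer.
The conglomerate reaches the sandstone layer via the conglomerate → the clay lens → the sandstone layer.
No chain forces the limestone band (or any of the others) ahead of the sandstone layer.
That's the basalt flow, the chalk bed, the clay lens, the conglomerate, and the mudstone — 5 in all.

5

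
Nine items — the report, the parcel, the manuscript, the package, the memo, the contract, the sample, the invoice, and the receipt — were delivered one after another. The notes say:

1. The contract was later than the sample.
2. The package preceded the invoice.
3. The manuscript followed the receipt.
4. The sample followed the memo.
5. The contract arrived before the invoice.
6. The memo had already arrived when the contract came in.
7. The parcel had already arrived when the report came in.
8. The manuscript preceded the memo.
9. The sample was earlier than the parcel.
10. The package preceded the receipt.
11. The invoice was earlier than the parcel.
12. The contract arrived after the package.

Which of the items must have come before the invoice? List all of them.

Directly stated before the invoice: the contract and the package.
The manuscript reaches the invoice via the manuscript → the memo → the contract → the invoice.
The memo reaches the invoice via the memo → the contract → the invoice.
The receipt reaches the invoice via the receipt → the manuscript → the memo → the contract → the invoice.
Likewise the sample reaches the invoice by chaining the stated constraints.

the contract, the manuscript, the memo, the package, the receipt, the sample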